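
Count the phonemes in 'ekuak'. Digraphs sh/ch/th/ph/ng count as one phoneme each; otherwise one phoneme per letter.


Parsing 'ekuak' greedily, digraphs first:
  'e' -> vowel phoneme (phonemes so far: 1)
  'k' -> consonant phoneme (phonemes so far: 2)
  'u' -> vowel phoneme (phonemes so far: 3)
  'a' -> vowel phoneme (phonemes so far: 4)
  'k' -> consonant phoneme (phonemes so far: 5)
Total phonemes: 5

5


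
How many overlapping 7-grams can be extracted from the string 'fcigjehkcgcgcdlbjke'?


String 'fcigjehkcgcgcdlbjke' has length L = 19.
Number of overlapping n-grams = L - n + 1
Substituting: 19 - 7 + 1 = 13

13


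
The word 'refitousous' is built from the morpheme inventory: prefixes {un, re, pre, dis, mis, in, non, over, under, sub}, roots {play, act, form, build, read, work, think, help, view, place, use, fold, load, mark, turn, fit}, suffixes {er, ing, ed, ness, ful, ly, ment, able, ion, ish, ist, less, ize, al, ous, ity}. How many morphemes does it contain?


Segmenting 'refitousous' against the inventory:
  're' -> prefix (morpheme 1)
  'fit' -> root (morpheme 2)
  'ous' -> suffix (morpheme 3)
  'ous' -> suffix (morpheme 4)
Total morphemes: 4

4


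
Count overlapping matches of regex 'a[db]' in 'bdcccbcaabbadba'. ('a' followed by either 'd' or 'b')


Pattern: a[db] means 'a' followed by either 'd' or 'b'.
Scanning 'bdcccbcaabbadba' position-by-position:
  Pos 0: window 'bd' -> no
  Pos 1: window 'dc' -> no
  Pos 2: window 'cc' -> no
  Pos 3: window 'cc' -> no
  Pos 4: window 'cb' -> no
  Pos 5: window 'bc' -> no
  Pos 6: window 'ca' -> no
  Pos 7: window 'aa' -> no
  Pos 8: window 'ab' -> MATCH
  Pos 9: window 'bb' -> no
  Pos 10: window 'ba' -> no
  Pos 11: window 'ad' -> MATCH
  Pos 12: window 'db' -> no
  Pos 13: window 'ba' -> no
  Pos 14: window 'a' -> no
Total matches: 2

2


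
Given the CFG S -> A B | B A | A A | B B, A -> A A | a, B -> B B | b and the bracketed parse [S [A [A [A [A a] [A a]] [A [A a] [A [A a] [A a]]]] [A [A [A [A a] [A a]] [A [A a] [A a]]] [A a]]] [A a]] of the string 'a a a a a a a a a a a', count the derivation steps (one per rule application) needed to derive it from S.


Every bracketed nonterminal node [X ...] in the tree is produced by exactly one rule application.
Reading the tree off as a leftmost derivation:
  Step 1: S  =>  A A   (applied S -> A A)
  Step 2: A A  =>  A A A   (applied A -> A A)
  Step 3: A A A  =>  A A A A   (applied A -> A A)
  Step 4: A A A A  =>  A A A A A   (applied A -> A A)
  Step 5: A A A A A  =>  a A A A A   (applied A -> a)
  Step 6: a A A A A  =>  a a A A A   (applied A -> a)
  Step 7: a a A A A  =>  a a A A A A   (applied A -> A A)
  Step 8: a a A A A A  =>  a a a A A A   (applied A -> a)
  Step 9: a a a A A A  =>  a a a A A A A   (applied A -> A A)
  Step 10: a a a A A A A  =>  a a a a A A A   (applied A -> a)
  Step 11: a a a a A A A  =>  a a a a a A A   (applied A -> a)
  Step 12: a a a a a A A  =>  a a a a a A A A   (applied A -> A A)
  Step 13: a a a a a A A A  =>  a a a a a A A A A   (applied A -> A A)
  Step 14: a a a a a A A A A  =>  a a a a a A A A A A   (applied A -> A A)
  Step 15: a a a a a A A A A A  =>  a a a a a a A A A A   (applied A -> a)
  Step 16: a a a a a a A A A A  =>  a a a a a a a A A A   (applied A -> a)
  Step 17: a a a a a a a A A A  =>  a a a a a a a A A A A   (applied A -> A A)
  Step 18: a a a a a a a A A A A  =>  a a a a a a a a A A A   (applied A -> a)
  Step 19: a a a a a a a a A A A  =>  a a a a a a a a a A A   (applied A -> a)
  Step 20: a a a a a a a a a A A  =>  a a a a a a a a a a A   (applied A -> a)
  Step 21: a a a a a a a a a a A  =>  a a a a a a a a a a a   (applied A -> a)
Final yield: a a a a a a a a a a a
Total rewrite steps: 21

21


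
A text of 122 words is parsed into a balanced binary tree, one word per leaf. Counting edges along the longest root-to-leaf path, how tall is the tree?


In a balanced binary tree with n leaves the deepest leaf is ceil(log2(n)) edges below the root.
log2(122) = 6.9307
ceil(6.9307) = 7
height (edges) = 7

7


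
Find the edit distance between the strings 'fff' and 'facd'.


Building DP table for s1='fff' (len 3) and s2='facd' (len 4):
       f  a  c  d
    0  1  2  3  4
  f 1  0  1  2  3
  f 2  1  1  2  3
  f 3  2  2  2  3
Edit distance = dp[3][4] = 3

3


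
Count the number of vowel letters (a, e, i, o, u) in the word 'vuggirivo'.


Scanning each character of 'vuggirivo':
  Position 1: 'v' -> consonant (running count: 0)
  Position 2: 'u' -> vowel (running count: 1)
  Position 3: 'g' -> consonant (running count: 1)
  Position 4: 'g' -> consonant (running count: 1)
  Position 5: 'i' -> vowel (running count: 2)
  Position 6: 'r' -> consonant (running count: 2)
  Position 7: 'i' -> vowel (running count: 3)
  Position 8: 'v' -> consonant (running count: 3)
  Position 9: 'o' -> vowel (running count: 4)
Total vowels: 4

4


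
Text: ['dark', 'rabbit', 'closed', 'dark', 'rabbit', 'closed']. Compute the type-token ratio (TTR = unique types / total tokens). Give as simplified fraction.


Tokens: 6
Unique types: ('closed', 'dark', 'rabbit') = 3
TTR = 3/6
Simplify: divide both by 3 -> 1/2
TTR = 1/2

1/2


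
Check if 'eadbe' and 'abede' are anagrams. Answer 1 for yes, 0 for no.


Sort characters of 'eadbe': 'abdee'
Sort characters of 'abede': 'abdee'
Sorted forms match -> they ARE anagrams
Result: 1

1


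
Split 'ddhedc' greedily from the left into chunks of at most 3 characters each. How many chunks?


'ddhedc' has 6 characters.
Chunking with max size 3:
  Chunk 1: 'ddh' (positions 0-2)
  Chunk 2: 'edc' (positions 3-5)
Total chunks: ceil(6 / 3) = 2

2


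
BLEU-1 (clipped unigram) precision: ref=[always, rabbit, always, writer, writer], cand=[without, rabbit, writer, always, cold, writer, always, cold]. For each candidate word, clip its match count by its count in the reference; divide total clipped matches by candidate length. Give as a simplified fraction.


Reference word counts: {'always': 2, 'rabbit': 1, 'writer': 2}
Checking each candidate word (with clipping):
  'without' -> not in reference -> no match (matches: 0)
  'rabbit' -> in reference (ref count 1, used 1/1) -> match (matches: 1)
  'writer' -> in reference (ref count 2, used 1/2) -> match (matches: 2)
  'always' -> in reference (ref count 2, used 1/2) -> match (matches: 3)
  'cold' -> not in reference -> no match (matches: 3)
  'writer' -> in reference (ref count 2, used 2/2) -> match (matches: 4)
  'always' -> in reference (ref count 2, used 2/2) -> match (matches: 5)
  'cold' -> not in reference -> no match (matches: 5)
Clipped matches: 5, Candidate length: 8
Precision = 5/8

5/8


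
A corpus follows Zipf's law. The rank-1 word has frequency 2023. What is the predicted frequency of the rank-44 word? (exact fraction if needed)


Zipf's law: freq(rank) = f1 / rank
f1 = 2023, rank = 44
freq = 2023 / 44
GCD(2023, 44) = 1
Simplified: 2023/44

2023/44


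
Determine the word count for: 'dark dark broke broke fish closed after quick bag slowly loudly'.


Counting words by splitting on spaces:
  Word 1: 'dark'
  Word 2: 'dark'
  Word 3: 'broke'
  Word 4: 'broke'
  Word 5: 'fish'
  Word 6: 'closed'
  Word 7: 'after'
  Word 8: 'quick'
  Word 9: 'bag'
  Word 10: 'slowly'
  Word 11: 'loudly'
Total words: 11

11


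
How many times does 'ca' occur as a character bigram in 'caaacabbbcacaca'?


Scanning 'caaacabbbcacaca' for bigram 'ca':
  Position 0: 'ca' -> MATCH
  Position 1: 'aa' -> no
  Position 2: 'aa' -> no
  Position 3: 'ac' -> no
  Position 4: 'ca' -> MATCH
  Position 5: 'ab' -> no
  Position 6: 'bb' -> no
  Position 7: 'bb' -> no
  Position 8: 'bc' -> no
  Position 9: 'ca' -> MATCH
  Position 10: 'ac' -> no
  Position 11: 'ca' -> MATCH
  Position 12: 'ac' -> no
  Position 13: 'ca' -> MATCH
Total matches: 5

5


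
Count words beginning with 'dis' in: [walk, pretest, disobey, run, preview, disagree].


Checking each word for prefix 'dis':
  'walk' -> no (count: 0)
  'pretest' -> no (count: 0)
  'disobey' -> YES, starts with 'dis' (count: 1)
  'run' -> no (count: 1)
  'preview' -> no (count: 1)
  'disagree' -> YES, starts with 'dis' (count: 2)
Total with prefix 'dis': 2

2


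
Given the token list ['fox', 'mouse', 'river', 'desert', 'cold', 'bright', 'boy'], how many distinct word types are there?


Listing all tokens and tracking unique types:
  Token 1: 'fox' -> NEW (unique so far: 1)
  Token 2: 'mouse' -> NEW (unique so far: 2)
  Token 3: 'river' -> NEW (unique so far: 3)
  Token 4: 'desert' -> NEW (unique so far: 4)
  Token 5: 'cold' -> NEW (unique so far: 5)
  Token 6: 'bright' -> NEW (unique so far: 6)
  Token 7: 'boy' -> NEW (unique so far: 7)
Unique types: ('boy', 'bright', 'cold', 'desert', 'fox', 'mouse', 'river')
Vocabulary size: 7

7


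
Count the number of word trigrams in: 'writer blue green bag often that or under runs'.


Word trigrams from [9] words:
  Trigram 1: (writer blue green)
  Trigram 2: (blue green bag)
  Trigram 3: (green bag often)
  Trigram 4: (bag often that)
  Trigram 5: (often that or)
  Trigram 6: (that or under)
  Trigram 7: (or under runs)
Total word trigrams: 9 - 2 = 7

7


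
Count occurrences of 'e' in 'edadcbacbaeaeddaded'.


Scanning 'edadcbacbaeaeddaded' for 'e':
  Position 0: 'e' -> MATCH (count: 1)
  Position 10: 'e' -> MATCH (count: 2)
  Position 12: 'e' -> MATCH (count: 3)
  Position 17: 'e' -> MATCH (count: 4)
Total occurrences of 'e': 4

4


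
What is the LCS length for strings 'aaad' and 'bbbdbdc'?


DP table for LCS of 'aaad' and 'bbbdbdc':
       b  b  b  d  b  d  c
    0  0  0  0  0  0  0  0
  a 0  0  0  0  0  0  0  0
  a 0  0  0  0  0  0  0  0
  a 0  0  0  0  0  0  0  0
  d 0  0  0  0  1  1  1  1
LCS: 'd'
LCS length = 1

1


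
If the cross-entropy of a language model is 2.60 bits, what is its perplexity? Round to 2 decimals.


Perplexity formula: PP = 2^H
H = 2.60
PP = 2^2.60
Decompose: 2^2.60 = 2^2 * 2^0.60
2^2 = 4, 2^0.60 ~ 1.5157166
PP ~ 4 * 1.5157166 = 6.0628664
Rounded to 2 decimals: 6.06

6.06


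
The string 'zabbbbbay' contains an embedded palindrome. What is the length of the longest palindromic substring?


Scanning 'zabbbbbay' for palindromic substrings.
Substring at positions 1-7: 'abbbbba'.
Check: reverse('abbbbba') = 'abbbbba' -> palindrome confirmed.
Neighbouring characters ('z' / 'y') break symmetry, so it cannot extend further.
No longer palindromic substring exists; longest length = 7

7


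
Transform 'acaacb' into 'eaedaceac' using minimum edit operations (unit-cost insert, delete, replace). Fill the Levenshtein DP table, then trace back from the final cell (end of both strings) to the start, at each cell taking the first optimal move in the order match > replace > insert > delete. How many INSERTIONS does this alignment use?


Edit distance = 6. Backtracking from cell (6, 9) with preference match > replace > insert > delete,
then listing the resulting alignment 'acaacb' -> 'eaedaceac' left to right:
  Step 1: insert 'e' [insertion #1]
  Step 2: keep 'a'
  Step 3: replace c->e
  Step 4: replace a->d
  Step 5: keep 'a'
  Step 6: keep 'c'
  Step 7: insert 'e' [insertion #2]
  Step 8: insert 'a' [insertion #3]
  Step 9: replace b->c
Total insertions: 3

3


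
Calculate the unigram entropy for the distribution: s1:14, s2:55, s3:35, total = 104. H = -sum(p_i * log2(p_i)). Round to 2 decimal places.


Computing entropy H = -sum(p_i * log2(p_i)):
  s1: p = 14/104 = 0.1346, -p*log2(p) = 0.3895
  s2: p = 55/104 = 0.5288, -p*log2(p) = 0.4861
  s3: p = 35/104 = 0.3365, -p*log2(p) = 0.5288
H = sum of terms = 1.4044
Rounded to 2 decimals: 1.40

1.40


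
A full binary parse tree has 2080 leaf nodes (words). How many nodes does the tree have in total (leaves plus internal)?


Leaf nodes (terminals): 2080
Internal nodes = n - 1 = 2080 - 1 = 2079
Total = leaves + internal = 2080 + 2079 = 4159

4159


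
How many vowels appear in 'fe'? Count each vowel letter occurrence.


Scanning each character of 'fe':
  Position 1: 'f' -> consonant (running count: 0)
  Position 2: 'e' -> vowel (running count: 1)
Total vowels: 1

1


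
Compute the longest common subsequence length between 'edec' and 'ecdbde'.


DP table for LCS of 'edec' and 'ecdbde':
       e  c  d  b  d  e
    0  0  0  0  0  0  0
  e 0  1  1  1  1  1  1
  d 0  1  1  2  2  2  2
  e 0  1  1  2  2  2  3
  c 0  1  2  2  2  2  3
LCS: 'ede'
LCS length = 3

3


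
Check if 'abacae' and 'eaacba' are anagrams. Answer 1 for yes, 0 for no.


Sort characters of 'abacae': 'aaabce'
Sort characters of 'eaacba': 'aaabce'
Sorted forms match -> they ARE anagrams
Result: 1

1


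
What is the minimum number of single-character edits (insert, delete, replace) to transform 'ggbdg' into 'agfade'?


Building DP table for s1='ggbdg' (len 5) and s2='agfade' (len 6):
       a  g  f  a  d  e
    0  1  2  3  4  5  6
  g 1  1  1  2  3  4  5
  g 2  2  1  2  3  4  5
  b 3  3  2  2  3  4  5
  d 4  4  3  3  3  3  4
  g 5  5  4  4  4  4  4
Edit distance = dp[5][6] = 4

4


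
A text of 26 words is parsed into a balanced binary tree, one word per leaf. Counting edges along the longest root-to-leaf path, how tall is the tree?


In a balanced binary tree with n leaves the deepest leaf is ceil(log2(n)) edges below the root.
log2(26) = 4.7004
ceil(4.7004) = 5
height (edges) = 5

5


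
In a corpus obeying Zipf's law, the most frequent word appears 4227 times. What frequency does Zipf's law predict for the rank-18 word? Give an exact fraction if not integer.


Zipf's law: freq(rank) = f1 / rank
f1 = 4227, rank = 18
freq = 4227 / 18
GCD(4227, 18) = 3
Simplified: 1409/6

1409/6


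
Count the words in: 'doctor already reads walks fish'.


Counting words by splitting on spaces:
  Word 1: 'doctor'
  Word 2: 'already'
  Word 3: 'reads'
  Word 4: 'walks'
  Word 5: 'fish'
Total words: 5

5


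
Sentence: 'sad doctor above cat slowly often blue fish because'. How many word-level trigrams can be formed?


Word trigrams from [9] words:
  Trigram 1: (sad doctor above)
  Trigram 2: (doctor above cat)
  Trigram 3: (above cat slowly)
  Trigram 4: (cat slowly often)
  Trigram 5: (slowly often blue)
  Trigram 6: (often blue fish)
  Trigram 7: (blue fish because)
Total word trigrams: 9 - 2 = 7

7


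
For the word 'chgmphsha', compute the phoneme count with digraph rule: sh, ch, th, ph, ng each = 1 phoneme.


Parsing 'chgmphsha' greedily, digraphs first:
  'ch' -> digraph (1 consonant phoneme) (phonemes so far: 1)
  'g' -> consonant phoneme (phonemes so far: 2)
  'm' -> consonant phoneme (phonemes so far: 3)
  'ph' -> digraph (1 consonant phoneme) (phonemes so far: 4)
  'sh' -> digraph (1 consonant phoneme) (phonemes so far: 5)
  'a' -> vowel phoneme (phonemes so far: 6)
Total phonemes: 6

6


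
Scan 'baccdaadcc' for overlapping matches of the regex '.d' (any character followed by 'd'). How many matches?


Pattern: .d means any character followed by 'd'.
Scanning 'baccdaadcc' position-by-position:
  Pos 0: window 'ba' -> no
  Pos 1: window 'ac' -> no
  Pos 2: window 'cc' -> no
  Pos 3: window 'cd' -> MATCH
  Pos 4: window 'da' -> no
  Pos 5: window 'aa' -> no
  Pos 6: window 'ad' -> MATCH
  Pos 7: window 'dc' -> no
  Pos 8: window 'cc' -> no
  Pos 9: window 'c' -> no
Total matches: 2

2


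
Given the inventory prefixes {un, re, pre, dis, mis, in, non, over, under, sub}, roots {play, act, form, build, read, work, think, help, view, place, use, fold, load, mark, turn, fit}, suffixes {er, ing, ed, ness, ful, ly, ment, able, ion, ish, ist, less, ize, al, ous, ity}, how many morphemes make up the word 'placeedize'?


Segmenting 'placeedize' against the inventory:
  'place' -> root (morpheme 1)
  'ed' -> suffix (morpheme 2)
  'ize' -> suffix (morpheme 3)
Total morphemes: 3

3


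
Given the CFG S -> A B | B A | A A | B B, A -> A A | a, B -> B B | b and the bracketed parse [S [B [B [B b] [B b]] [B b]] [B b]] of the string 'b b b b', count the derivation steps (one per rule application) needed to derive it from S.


Every bracketed nonterminal node [X ...] in the tree is produced by exactly one rule application.
Reading the tree off as a leftmost derivation:
  Step 1: S  =>  B B   (applied S -> B B)
  Step 2: B B  =>  B B B   (applied B -> B B)
  Step 3: B B B  =>  B B B B   (applied B -> B B)
  Step 4: B B B B  =>  b B B B   (applied B -> b)
  Step 5: b B B B  =>  b b B B   (applied B -> b)
  Step 6: b b B B  =>  b b b B   (applied B -> b)
  Step 7: b b b B  =>  b b b b   (applied B -> b)
Final yield: b b b b
Total rewrite steps: 7

7


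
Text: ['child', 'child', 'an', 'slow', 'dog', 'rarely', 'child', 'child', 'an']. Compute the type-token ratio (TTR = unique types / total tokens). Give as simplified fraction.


Tokens: 9
Unique types: ('an', 'child', 'dog', 'rarely', 'slow') = 5
TTR = 5/9
Already in lowest terms.

5/9


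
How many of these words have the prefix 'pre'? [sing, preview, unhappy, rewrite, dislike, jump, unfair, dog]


Checking each word for prefix 'pre':
  'sing' -> no (count: 0)
  'preview' -> YES, starts with 'pre' (count: 1)
  'unhappy' -> no (count: 1)
  'rewrite' -> no (count: 1)
  'dislike' -> no (count: 1)
  'jump' -> no (count: 1)
  'unfair' -> no (count: 1)
  'dog' -> no (count: 1)
Total with prefix 'pre': 1

1


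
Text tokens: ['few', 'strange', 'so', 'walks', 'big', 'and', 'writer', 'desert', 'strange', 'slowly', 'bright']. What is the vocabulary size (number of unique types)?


Listing all tokens and tracking unique types:
  Token 1: 'few' -> NEW (unique so far: 1)
  Token 2: 'strange' -> NEW (unique so far: 2)
  Token 3: 'so' -> NEW (unique so far: 3)
  Token 4: 'walks' -> NEW (unique so far: 4)
  Token 5: 'big' -> NEW (unique so far: 5)
  Token 6: 'and' -> NEW (unique so far: 6)
  Token 7: 'writer' -> NEW (unique so far: 7)
  Token 8: 'desert' -> NEW (unique so far: 8)
  Token 9: 'strange' -> duplicate (unique so far: 8)
  Token 10: 'slowly' -> NEW (unique so far: 9)
  Token 11: 'bright' -> NEW (unique so far: 10)
Unique types: ('and', 'big', 'bright', 'desert', 'few', 'slowly', 'so', 'strange', 'walks', 'writer')
Vocabulary size: 10

10


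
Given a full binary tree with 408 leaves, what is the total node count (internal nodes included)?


Leaf nodes (terminals): 408
Internal nodes = n - 1 = 408 - 1 = 407
Total = leaves + internal = 408 + 407 = 815

815


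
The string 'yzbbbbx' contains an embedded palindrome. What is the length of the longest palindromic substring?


Scanning 'yzbbbbx' for palindromic substrings.
Substring at positions 2-5: 'bbbb'.
Check: reverse('bbbb') = 'bbbb' -> palindrome confirmed.
Neighbouring characters ('z' / 'x') break symmetry, so it cannot extend further.
No longer palindromic substring exists; longest length = 4

4


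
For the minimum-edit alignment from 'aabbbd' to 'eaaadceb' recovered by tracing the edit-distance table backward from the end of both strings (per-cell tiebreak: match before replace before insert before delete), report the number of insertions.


Edit distance = 6. Backtracking from cell (6, 8) with preference match > replace > insert > delete,
then listing the resulting alignment 'aabbbd' -> 'eaaadceb' left to right:
  Step 1: insert 'e' [insertion #1]
  Step 2: insert 'a' [insertion #2]
  Step 3: keep 'a'
  Step 4: keep 'a'
  Step 5: replace b->d
  Step 6: replace b->c
  Step 7: replace b->e
  Step 8: replace d->b
Total insertions: 2

2


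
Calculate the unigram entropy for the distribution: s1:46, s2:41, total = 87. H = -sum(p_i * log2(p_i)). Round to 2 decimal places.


Computing entropy H = -sum(p_i * log2(p_i)):
  s1: p = 46/87 = 0.5287, -p*log2(p) = 0.4861
  s2: p = 41/87 = 0.4713, -p*log2(p) = 0.5115
H = sum of terms = 0.9976
Rounded to 2 decimals: 1.00

1.00


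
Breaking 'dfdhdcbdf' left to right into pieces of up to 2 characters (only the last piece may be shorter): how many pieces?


'dfdhdcbdf' has 9 characters.
Chunking with max size 2:
  Chunk 1: 'df' (positions 0-1)
  Chunk 2: 'dh' (positions 2-3)
  Chunk 3: 'dc' (positions 4-5)
  Chunk 4: 'bd' (positions 6-7)
  Chunk 5: 'f' (positions 8-8)
Total chunks: ceil(9 / 2) = 5

5


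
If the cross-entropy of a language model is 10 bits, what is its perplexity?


Perplexity formula: PP = 2^H
H = 10
PP = 2^10
PP = 2^10 = 1024

1024


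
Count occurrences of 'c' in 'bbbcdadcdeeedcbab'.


Scanning 'bbbcdadcdeeedcbab' for 'c':
  Position 3: 'c' -> MATCH (count: 1)
  Position 7: 'c' -> MATCH (count: 2)
  Position 13: 'c' -> MATCH (count: 3)
Total occurrences of 'c': 3

3


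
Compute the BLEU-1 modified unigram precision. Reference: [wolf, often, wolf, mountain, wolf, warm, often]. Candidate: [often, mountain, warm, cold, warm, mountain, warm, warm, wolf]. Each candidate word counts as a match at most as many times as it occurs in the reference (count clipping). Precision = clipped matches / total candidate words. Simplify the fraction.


Reference word counts: {'mountain': 1, 'often': 2, 'warm': 1, 'wolf': 3}
Checking each candidate word (with clipping):
  'often' -> in reference (ref count 2, used 1/2) -> match (matches: 1)
  'mountain' -> in reference (ref count 1, used 1/1) -> match (matches: 2)
  'warm' -> in reference (ref count 1, used 1/1) -> match (matches: 3)
  'cold' -> not in reference -> no match (matches: 3)
  'warm' -> ref count 1 already used up (1/1) -> clipped, no match (matches: 3)
  'mountain' -> ref count 1 already used up (1/1) -> clipped, no match (matches: 3)
  'warm' -> ref count 1 already used up (1/1) -> clipped, no match (matches: 3)
  'warm' -> ref count 1 already used up (1/1) -> clipped, no match (matches: 3)
  'wolf' -> in reference (ref count 3, used 1/3) -> match (matches: 4)
Clipped matches: 4, Candidate length: 9
Precision = 4/9

4/9


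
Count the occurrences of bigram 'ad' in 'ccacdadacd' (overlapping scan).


Scanning 'ccacdadacd' for bigram 'ad':
  Position 0: 'cc' -> no
  Position 1: 'ca' -> no
  Position 2: 'ac' -> no
  Position 3: 'cd' -> no
  Position 4: 'da' -> no
  Position 5: 'ad' -> MATCH
  Position 6: 'da' -> no
  Position 7: 'ac' -> no
  Position 8: 'cd' -> no
Total matches: 1

1


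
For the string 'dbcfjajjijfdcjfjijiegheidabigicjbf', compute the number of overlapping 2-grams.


String 'dbcfjajjijfdcjfjijiegheidabigicjbf' has length L = 34.
Number of overlapping n-grams = L - n + 1
Substituting: 34 - 2 + 1 = 33

33


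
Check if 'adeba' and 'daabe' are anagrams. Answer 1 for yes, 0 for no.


Sort characters of 'adeba': 'aabde'
Sort characters of 'daabe': 'aabde'
Sorted forms match -> they ARE anagrams
Result: 1

1


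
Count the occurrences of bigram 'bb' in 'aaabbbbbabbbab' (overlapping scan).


Scanning 'aaabbbbbabbbab' for bigram 'bb':
  Position 0: 'aa' -> no
  Position 1: 'aa' -> no
  Position 2: 'ab' -> no
  Position 3: 'bb' -> MATCH
  Position 4: 'bb' -> MATCH
  Position 5: 'bb' -> MATCH
  Position 6: 'bb' -> MATCH
  Position 7: 'ba' -> no
  Position 8: 'ab' -> no
  Position 9: 'bb' -> MATCH
  Position 10: 'bb' -> MATCH
  Position 11: 'ba' -> no
  Position 12: 'ab' -> no
Total matches: 6

6


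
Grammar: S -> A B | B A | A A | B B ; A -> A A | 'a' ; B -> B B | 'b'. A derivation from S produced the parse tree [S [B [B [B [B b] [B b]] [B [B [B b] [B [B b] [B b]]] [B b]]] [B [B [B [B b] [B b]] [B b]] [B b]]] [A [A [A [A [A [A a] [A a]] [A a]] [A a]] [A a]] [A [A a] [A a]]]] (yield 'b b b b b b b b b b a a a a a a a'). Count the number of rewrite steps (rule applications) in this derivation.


Every bracketed nonterminal node [X ...] in the tree is produced by exactly one rule application.
Reading the tree off as a leftmost derivation:
  Step 1: S  =>  B A   (applied S -> B A)
  Step 2: B A  =>  B B A   (applied B -> B B)
  Step 3: B B A  =>  B B B A   (applied B -> B B)
  Step 4: B B B A  =>  B B B B A   (applied B -> B B)
  Step 5: B B B B A  =>  b B B B A   (applied B -> b)
  Step 6: b B B B A  =>  b b B B A   (applied B -> b)
  Step 7: b b B B A  =>  b b B B B A   (applied B -> B B)
  Step 8: b b B B B A  =>  b b B B B B A   (applied B -> B B)
  Step 9: b b B B B B A  =>  b b b B B B A   (applied B -> b)
  Step 10: b b b B B B A  =>  b b b B B B B A   (applied B -> B B)
  Step 11: b b b B B B B A  =>  b b b b B B B A   (applied B -> b)
  Step 12: b b b b B B B A  =>  b b b b b B B A   (applied B -> b)
  Step 13: b b b b b B B A  =>  b b b b b b B A   (applied B -> b)
  Step 14: b b b b b b B A  =>  b b b b b b B B A   (applied B -> B B)
  Step 15: b b b b b b B B A  =>  b b b b b b B B B A   (applied B -> B B)
  Step 16: b b b b b b B B B A  =>  b b b b b b B B B B A   (applied B -> B B)
  Step 17: b b b b b b B B B B A  =>  b b b b b b b B B B A   (applied B -> b)
  Step 18: b b b b b b b B B B A  =>  b b b b b b b b B B A   (applied B -> b)
  Step 19: b b b b b b b b B B A  =>  b b b b b b b b b B A   (applied B -> b)
  Step 20: b b b b b b b b b B A  =>  b b b b b b b b b b A   (applied B -> b)
  Step 21: b b b b b b b b b b A  =>  b b b b b b b b b b A A   (applied A -> A A)
  Step 22: b b b b b b b b b b A A  =>  b b b b b b b b b b A A A   (applied A -> A A)
  Step 23: b b b b b b b b b b A A A  =>  b b b b b b b b b b A A A A   (applied A -> A A)
  Step 24: b b b b b b b b b b A A A A  =>  b b b b b b b b b b A A A A A   (applied A -> A A)
  Step 25: b b b b b b b b b b A A A A A  =>  b b b b b b b b b b A A A A A A   (applied A -> A A)
  Step 26: b b b b b b b b b b A A A A A A  =>  b b b b b b b b b b a A A A A A   (applied A -> a)
  Step 27: b b b b b b b b b b a A A A A A  =>  b b b b b b b b b b a a A A A A   (applied A -> a)
  Step 28: b b b b b b b b b b a a A A A A  =>  b b b b b b b b b b a a a A A A   (applied A -> a)
  Step 29: b b b b b b b b b b a a a A A A  =>  b b b b b b b b b b a a a a A A   (applied A -> a)
  Step 30: b b b b b b b b b b a a a a A A  =>  b b b b b b b b b b a a a a a A   (applied A -> a)
  Step 31: b b b b b b b b b b a a a a a A  =>  b b b b b b b b b b a a a a a A A   (applied A -> A A)
  Step 32: b b b b b b b b b b a a a a a A A  =>  b b b b b b b b b b a a a a a a A   (applied A -> a)
  Step 33: b b b b b b b b b b a a a a a a A  =>  b b b b b b b b b b a a a a a a a   (applied A -> a)
Final yield: b b b b b b b b b b a a a a a a a
Total rewrite steps: 33

33


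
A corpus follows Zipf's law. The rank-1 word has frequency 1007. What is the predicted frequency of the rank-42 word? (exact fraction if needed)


Zipf's law: freq(rank) = f1 / rank
f1 = 1007, rank = 42
freq = 1007 / 42
GCD(1007, 42) = 1
Simplified: 1007/42

1007/42


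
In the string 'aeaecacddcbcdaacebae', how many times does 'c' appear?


Scanning 'aeaecacddcbcdaacebae' for 'c':
  Position 4: 'c' -> MATCH (count: 1)
  Position 6: 'c' -> MATCH (count: 2)
  Position 9: 'c' -> MATCH (count: 3)
  Position 11: 'c' -> MATCH (count: 4)
  Position 15: 'c' -> MATCH (count: 5)
Total occurrences of 'c': 5

5


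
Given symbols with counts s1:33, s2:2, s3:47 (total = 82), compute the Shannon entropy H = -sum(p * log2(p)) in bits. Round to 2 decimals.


Computing entropy H = -sum(p_i * log2(p_i)):
  s1: p = 33/82 = 0.4024, -p*log2(p) = 0.5285
  s2: p = 2/82 = 0.0244, -p*log2(p) = 0.1307
  s3: p = 47/82 = 0.5732, -p*log2(p) = 0.4602
H = sum of terms = 1.1194
Rounded to 2 decimals: 1.12

1.12


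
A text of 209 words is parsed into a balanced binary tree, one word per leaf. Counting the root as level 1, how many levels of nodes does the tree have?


In a balanced binary tree with n leaves the deepest leaf is ceil(log2(n)) edges below the root,
so counting node levels inclusive of root and leaves gives ceil(log2(n)) + 1 levels.
log2(209) = 7.7074
ceil(7.7074) = 8
levels = 8 + 1 = 9

9


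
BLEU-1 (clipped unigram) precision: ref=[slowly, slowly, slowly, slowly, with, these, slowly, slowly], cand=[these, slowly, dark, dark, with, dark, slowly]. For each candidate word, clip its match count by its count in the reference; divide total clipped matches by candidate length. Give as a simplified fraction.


Reference word counts: {'slowly': 6, 'these': 1, 'with': 1}
Checking each candidate word (with clipping):
  'these' -> in reference (ref count 1, used 1/1) -> match (matches: 1)
  'slowly' -> in reference (ref count 6, used 1/6) -> match (matches: 2)
  'dark' -> not in reference -> no match (matches: 2)
  'dark' -> not in reference -> no match (matches: 2)
  'with' -> in reference (ref count 1, used 1/1) -> match (matches: 3)
  'dark' -> not in reference -> no match (matches: 3)
  'slowly' -> in reference (ref count 6, used 2/6) -> match (matches: 4)
Clipped matches: 4, Candidate length: 7
Precision = 4/7

4/7


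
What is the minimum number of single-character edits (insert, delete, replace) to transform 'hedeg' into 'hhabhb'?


Building DP table for s1='hedeg' (len 5) and s2='hhabhb' (len 6):
       h  h  a  b  h  b
    0  1  2  3  4  5  6
  h 1  0  1  2  3  4  5
  e 2  1  1  2  3  4  5
  d 3  2  2  2  3  4  5
  e 4  3  3  3  3  4  5
  g 5  4  4  4  4  4  5
Edit distance = dp[5][6] = 5

5


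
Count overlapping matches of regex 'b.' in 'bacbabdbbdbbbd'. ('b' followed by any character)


Pattern: b. means 'b' followed by any character.
Scanning 'bacbabdbbdbbbd' position-by-position:
  Pos 0: window 'ba' -> MATCH
  Pos 1: window 'ac' -> no
  Pos 2: window 'cb' -> no
  Pos 3: window 'ba' -> MATCH
  Pos 4: window 'ab' -> no
  Pos 5: window 'bd' -> MATCH
  Pos 6: window 'db' -> no
  Pos 7: window 'bb' -> MATCH
  Pos 8: window 'bd' -> MATCH
  Pos 9: window 'db' -> no
  Pos 10: window 'bb' -> MATCH
  Pos 11: window 'bb' -> MATCH
  Pos 12: window 'bd' -> MATCH
  Pos 13: window 'd' -> no
Total matches: 8

8


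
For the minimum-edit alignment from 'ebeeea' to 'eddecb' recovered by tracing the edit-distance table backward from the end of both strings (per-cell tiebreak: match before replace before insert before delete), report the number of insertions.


Edit distance = 4. Backtracking from cell (6, 6) with preference match > replace > insert > delete,
then listing the resulting alignment 'ebeeea' -> 'eddecb' left to right:
  Step 1: keep 'e'
  Step 2: replace b->d
  Step 3: replace e->d
  Step 4: keep 'e'
  Step 5: replace e->c
  Step 6: replace a->b
Total insertions: 0

0


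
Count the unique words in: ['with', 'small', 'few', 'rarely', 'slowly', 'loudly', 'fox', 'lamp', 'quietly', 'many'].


Listing all tokens and tracking unique types:
  Token 1: 'with' -> NEW (unique so far: 1)
  Token 2: 'small' -> NEW (unique so far: 2)
  Token 3: 'few' -> NEW (unique so far: 3)
  Token 4: 'rarely' -> NEW (unique so far: 4)
  Token 5: 'slowly' -> NEW (unique so far: 5)
  Token 6: 'loudly' -> NEW (unique so far: 6)
  Token 7: 'fox' -> NEW (unique so far: 7)
  Token 8: 'lamp' -> NEW (unique so far: 8)
  Token 9: 'quietly' -> NEW (unique so far: 9)
  Token 10: 'many' -> NEW (unique so far: 10)
Unique types: ('few', 'fox', 'lamp', 'loudly', 'many', 'quietly', 'rarely', 'slowly', 'small', 'with')
Vocabulary size: 10

10


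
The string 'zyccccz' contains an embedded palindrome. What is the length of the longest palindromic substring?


Scanning 'zyccccz' for palindromic substrings.
Substring at positions 2-5: 'cccc'.
Check: reverse('cccc') = 'cccc' -> palindrome confirmed.
Neighbouring characters ('y' / 'z') break symmetry, so it cannot extend further.
No longer palindromic substring exists; longest length = 4

4


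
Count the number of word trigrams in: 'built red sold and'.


Word trigrams from [4] words:
  Trigram 1: (built red sold)
  Trigram 2: (red sold and)
Total word trigrams: 4 - 2 = 2

2


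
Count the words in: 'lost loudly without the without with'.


Counting words by splitting on spaces:
  Word 1: 'lost'
  Word 2: 'loudly'
  Word 3: 'without'
  Word 4: 'the'
  Word 5: 'without'
  Word 6: 'with'
Total words: 6

6


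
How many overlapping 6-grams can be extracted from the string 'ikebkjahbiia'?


String 'ikebkjahbiia' has length L = 12.
Number of overlapping n-grams = L - n + 1
Substituting: 12 - 6 + 1 = 7

7


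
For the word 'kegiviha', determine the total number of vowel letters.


Scanning each character of 'kegiviha':
  Position 1: 'k' -> consonant (running count: 0)
  Position 2: 'e' -> vowel (running count: 1)
  Position 3: 'g' -> consonant (running count: 1)
  Position 4: 'i' -> vowel (running count: 2)
  Position 5: 'v' -> consonant (running count: 2)
  Position 6: 'i' -> vowel (running count: 3)
  Position 7: 'h' -> consonant (running count: 3)
  Position 8: 'a' -> vowel (running count: 4)
Total vowels: 4

4


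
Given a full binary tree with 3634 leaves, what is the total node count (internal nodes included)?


Leaf nodes (terminals): 3634
Internal nodes = n - 1 = 3634 - 1 = 3633
Total = leaves + internal = 3634 + 3633 = 7267

7267


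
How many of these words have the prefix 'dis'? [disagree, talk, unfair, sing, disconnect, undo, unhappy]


Checking each word for prefix 'dis':
  'disagree' -> YES, starts with 'dis' (count: 1)
  'talk' -> no (count: 1)
  'unfair' -> no (count: 1)
  'sing' -> no (count: 1)
  'disconnect' -> YES, starts with 'dis' (count: 2)
  'undo' -> no (count: 2)
  'unhappy' -> no (count: 2)
Total with prefix 'dis': 2

2


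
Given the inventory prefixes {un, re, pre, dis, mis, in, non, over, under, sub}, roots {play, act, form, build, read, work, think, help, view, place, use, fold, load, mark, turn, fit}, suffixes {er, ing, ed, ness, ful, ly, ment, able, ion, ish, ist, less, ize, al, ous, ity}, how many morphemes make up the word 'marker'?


Segmenting 'marker' against the inventory:
  'mark' -> root (morpheme 1)
  'er' -> suffix (morpheme 2)
Total morphemes: 2

2


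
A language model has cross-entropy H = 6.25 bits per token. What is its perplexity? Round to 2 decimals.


Perplexity formula: PP = 2^H
H = 6.25
PP = 2^6.25
Decompose: 2^6.25 = 2^6 * 2^0.25
2^6 = 64, 2^0.25 ~ 1.1892071
PP ~ 64 * 1.1892071 = 76.1092544
Rounded to 2 decimals: 76.11

76.11


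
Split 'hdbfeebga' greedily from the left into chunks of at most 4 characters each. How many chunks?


'hdbfeebga' has 9 characters.
Chunking with max size 4:
  Chunk 1: 'hdbf' (positions 0-3)
  Chunk 2: 'eebg' (positions 4-7)
  Chunk 3: 'a' (positions 8-8)
Total chunks: ceil(9 / 4) = 3

3


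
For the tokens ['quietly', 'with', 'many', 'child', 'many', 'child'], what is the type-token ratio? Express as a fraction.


Tokens: 6
Unique types: ('child', 'many', 'quietly', 'with') = 4
TTR = 4/6
Simplify: divide both by 2 -> 2/3
TTR = 2/3

2/3


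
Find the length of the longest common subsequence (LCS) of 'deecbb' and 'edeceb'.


DP table for LCS of 'deecbb' and 'edeceb':
       e  d  e  c  e  b
    0  0  0  0  0  0  0
  d 0  0  1  1  1  1  1
  e 0  1  1  2  2  2  2
  e 0  1  1  2  2  3  3
  c 0  1  1  2  3  3  3
  b 0  1  1  2  3  3  4
  b 0  1  1  2  3  3  4
LCS: 'deeb'
LCS length = 4

4


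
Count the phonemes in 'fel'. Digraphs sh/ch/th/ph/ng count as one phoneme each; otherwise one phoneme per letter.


Parsing 'fel' greedily, digraphs first:
  'f' -> consonant phoneme (phonemes so far: 1)
  'e' -> vowel phoneme (phonemes so far: 2)
  'l' -> consonant phoneme (phonemes so far: 3)
Total phonemes: 3

3


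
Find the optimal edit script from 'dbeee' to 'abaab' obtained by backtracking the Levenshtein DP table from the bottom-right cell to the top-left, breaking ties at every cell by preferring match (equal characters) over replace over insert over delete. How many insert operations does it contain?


Edit distance = 4. Backtracking from cell (5, 5) with preference match > replace > insert > delete,
then listing the resulting alignment 'dbeee' -> 'abaab' left to right:
  Step 1: replace d->a
  Step 2: keep 'b'
  Step 3: replace e->a
  Step 4: replace e->a
  Step 5: replace e->b
Total insertions: 0

0


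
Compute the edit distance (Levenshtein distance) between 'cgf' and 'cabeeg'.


Building DP table for s1='cgf' (len 3) and s2='cabeeg' (len 6):
       c  a  b  e  e  g
    0  1  2  3  4  5  6
  c 1  0  1  2  3  4  5
  g 2  1  1  2  3  4  4
  f 3  2  2  2  3  4  5
Edit distance = dp[3][6] = 5

5


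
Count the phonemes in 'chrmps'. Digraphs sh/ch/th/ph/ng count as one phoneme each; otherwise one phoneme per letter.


Parsing 'chrmps' greedily, digraphs first:
  'ch' -> digraph (1 consonant phoneme) (phonemes so far: 1)
  'r' -> consonant phoneme (phonemes so far: 2)
  'm' -> consonant phoneme (phonemes so far: 3)
  'p' -> consonant phoneme (phonemes so far: 4)
  's' -> consonant phoneme (phonemes so far: 5)
Total phonemes: 5

5


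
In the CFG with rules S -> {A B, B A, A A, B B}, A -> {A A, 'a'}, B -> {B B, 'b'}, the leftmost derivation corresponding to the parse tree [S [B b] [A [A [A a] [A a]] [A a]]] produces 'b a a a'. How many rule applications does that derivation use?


Every bracketed nonterminal node [X ...] in the tree is produced by exactly one rule application.
Reading the tree off as a leftmost derivation:
  Step 1: S  =>  B A   (applied S -> B A)
  Step 2: B A  =>  b A   (applied B -> b)
  Step 3: b A  =>  b A A   (applied A -> A A)
  Step 4: b A A  =>  b A A A   (applied A -> A A)
  Step 5: b A A A  =>  b a A A   (applied A -> a)
  Step 6: b a A A  =>  b a a A   (applied A -> a)
  Step 7: b a a A  =>  b a a a   (applied A -> a)
Final yield: b a a a
Total rewrite steps: 7

7


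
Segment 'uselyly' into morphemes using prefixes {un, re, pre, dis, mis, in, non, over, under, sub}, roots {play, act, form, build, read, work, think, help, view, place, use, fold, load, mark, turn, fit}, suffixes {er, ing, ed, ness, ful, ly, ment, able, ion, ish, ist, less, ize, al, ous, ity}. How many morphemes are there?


Segmenting 'uselyly' against the inventory:
  'use' -> root (morpheme 1)
  'ly' -> suffix (morpheme 2)
  'ly' -> suffix (morpheme 3)
Total morphemes: 3

3


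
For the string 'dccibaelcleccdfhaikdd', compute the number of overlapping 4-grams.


String 'dccibaelcleccdfhaikdd' has length L = 21.
Number of overlapping n-grams = L - n + 1
Substituting: 21 - 4 + 1 = 18

18


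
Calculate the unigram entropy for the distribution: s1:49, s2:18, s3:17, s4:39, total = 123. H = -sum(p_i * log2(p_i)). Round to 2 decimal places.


Computing entropy H = -sum(p_i * log2(p_i)):
  s1: p = 49/123 = 0.3984, -p*log2(p) = 0.5290
  s2: p = 18/123 = 0.1463, -p*log2(p) = 0.4057
  s3: p = 17/123 = 0.1382, -p*log2(p) = 0.3946
  s4: p = 39/123 = 0.3171, -p*log2(p) = 0.5254
H = sum of terms = 1.8547
Rounded to 2 decimals: 1.85

1.85


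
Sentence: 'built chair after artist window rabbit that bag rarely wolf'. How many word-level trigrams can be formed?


Word trigrams from [10] words:
  Trigram 1: (built chair after)
  Trigram 2: (chair after artist)
  Trigram 3: (after artist window)
  Trigram 4: (artist window rabbit)
  Trigram 5: (window rabbit that)
  Trigram 6: (rabbit that bag)
  Trigram 7: (that bag rarely)
  Trigram 8: (bag rarely wolf)
Total word trigrams: 10 - 2 = 8

8


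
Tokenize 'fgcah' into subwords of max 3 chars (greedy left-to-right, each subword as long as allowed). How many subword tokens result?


'fgcah' has 5 characters.
Chunking with max size 3:
  Chunk 1: 'fgc' (positions 0-2)
  Chunk 2: 'ah' (positions 3-4)
Total chunks: ceil(5 / 3) = 2

2


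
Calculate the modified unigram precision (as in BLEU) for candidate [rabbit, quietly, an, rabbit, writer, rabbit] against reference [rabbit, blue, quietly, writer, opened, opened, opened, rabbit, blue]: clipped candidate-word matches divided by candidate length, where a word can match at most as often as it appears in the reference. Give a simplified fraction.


Reference word counts: {'blue': 2, 'opened': 3, 'quietly': 1, 'rabbit': 2, 'writer': 1}
Checking each candidate word (with clipping):
  'rabbit' -> in reference (ref count 2, used 1/2) -> match (matches: 1)
  'quietly' -> in reference (ref count 1, used 1/1) -> match (matches: 2)
  'an' -> not in reference -> no match (matches: 2)
  'rabbit' -> in reference (ref count 2, used 2/2) -> match (matches: 3)
  'writer' -> in reference (ref count 1, used 1/1) -> match (matches: 4)
  'rabbit' -> ref count 2 already used up (2/2) -> clipped, no match (matches: 4)
Clipped matches: 4, Candidate length: 6
Precision = 4/6 = 2/3

2/3
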